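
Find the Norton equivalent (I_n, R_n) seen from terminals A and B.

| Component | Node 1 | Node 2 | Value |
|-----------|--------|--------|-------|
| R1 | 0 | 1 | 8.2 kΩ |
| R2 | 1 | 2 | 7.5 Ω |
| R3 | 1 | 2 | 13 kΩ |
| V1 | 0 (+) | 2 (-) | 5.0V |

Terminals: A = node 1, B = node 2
Find the Thévenin equivalent first; then I_n = V_th/R_th and R_n = R_th.
Step 1 — V_th is the open-circuit voltage V_A - V_B (nothing connected across the terminals).
Nodal analysis, taking node 2 as the 0 V reference.
Source V1 fixes V_0 = 5 V.
KCL at each unknown node (sum of currents leaving = 0; resistances in Ω):
  Node 1: (V_1 - 5)/8200 + (V_1 - 0)/7.5 + (V_1 - 0)/13000 = 0
Collecting terms: 0.1335 × V_1 = 0.0006098  =>  V_1 = 0.004566 V
V_th = V_1 - V_2 = 0.004566 - 0 = 0.004566 V
Step 2 — R_th: zero the source — replace V1 by a short circuit (node 2 merges into node 0) — and find the resistance seen between A (node 1) and B (node 0).
Reduce the network between node 1 (A) and node 0 (B) by series/parallel combination:
  Rp1 = R1 ‖ R2 ‖ R3 (parallel, all between nodes 0 and 1) = 1/(1/8200 + 1/7.5 + 1/13000) = 7.489 Ω
R_th = 7.489 Ω
I_n = V_th/R_th = 0.004566/7.489 = 0.0006098 A, and R_n = R_th = 7.489 Ω

Final answer: I_n = 0.0006098 A, R_n = 7.489 Ω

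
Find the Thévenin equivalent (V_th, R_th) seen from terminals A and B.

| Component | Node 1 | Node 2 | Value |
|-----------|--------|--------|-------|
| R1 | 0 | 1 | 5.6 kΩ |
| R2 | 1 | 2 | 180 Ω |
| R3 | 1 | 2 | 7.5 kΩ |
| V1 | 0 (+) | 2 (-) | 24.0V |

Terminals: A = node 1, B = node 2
Step 1 — V_th is the open-circuit voltage V_A - V_B (nothing connected across the terminals).
Nodal analysis, taking node 2 as the 0 V reference.
Source V1 fixes V_0 = 24 V.
KCL at each unknown node (sum of currents leaving = 0; resistances in Ω):
  Node 1: (V_1 - 24)/5600 + (V_1 - 0)/180 + (V_1 - 0)/7500 = 0
Collecting terms: 0.005867 × V_1 = 0.004286  =>  V_1 = 0.7304 V
V_th = V_1 - V_2 = 0.7304 - 0 = 0.7304 V
Step 2 — R_th: zero the source — replace V1 by a short circuit (node 2 merges into node 0) — and find the resistance seen between A (node 1) and B (node 0).
Reduce the network between node 1 (A) and node 0 (B) by series/parallel combination:
  Rp1 = R1 ‖ R2 ‖ R3 (parallel, all between nodes 0 and 1) = 1/(1/5600 + 1/180 + 1/7500) = 170.4 Ω
R_th = 170.4 Ω

Final answer: V_th = 0.7304 V, R_th = 170.4 Ω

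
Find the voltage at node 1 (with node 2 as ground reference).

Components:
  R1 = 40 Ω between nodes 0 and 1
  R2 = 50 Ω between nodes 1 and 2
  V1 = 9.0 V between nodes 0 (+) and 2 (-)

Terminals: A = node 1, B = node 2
Nodal analysis, taking node 2 as the 0 V reference.
Source V1 fixes V_0 = 9 V.
KCL at each unknown node (sum of currents leaving = 0; resistances in Ω):
  Node 1: (V_1 - 9)/40 + (V_1 - 0)/50 = 0
Collecting terms: 0.045 × V_1 = 0.225  =>  V_1 = 5 V
The requested potential is V_1 = 5 V.

Final answer: V_1 = 5 V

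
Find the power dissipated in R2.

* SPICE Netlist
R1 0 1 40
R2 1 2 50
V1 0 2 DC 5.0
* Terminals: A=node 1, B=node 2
Nodal analysis, taking node 2 as the 0 V reference.
Source V1 fixes V_0 = 5 V.
KCL at each unknown node (sum of currents leaving = 0; resistances in Ω):
  Node 1: (V_1 - 5)/40 + (V_1 - 0)/50 = 0
Collecting terms: 0.045 × V_1 = 0.125  =>  V_1 = 2.778 V
I_R2 = (V_1 - V_2)/R2 = (2.778 - 0)/50 = 0.05556 A
P_R2 = I_R2² × R2 = (0.05556)² × 50 = 0.1543 W

Final answer: 0.1543 W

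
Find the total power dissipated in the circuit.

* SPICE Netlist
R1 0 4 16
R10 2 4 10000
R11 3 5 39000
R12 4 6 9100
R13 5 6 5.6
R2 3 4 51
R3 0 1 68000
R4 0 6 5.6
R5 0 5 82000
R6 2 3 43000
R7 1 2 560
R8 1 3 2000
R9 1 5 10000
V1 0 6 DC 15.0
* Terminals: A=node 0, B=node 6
Nodal analysis, taking node 6 as the 0 V reference.
Source V1 fixes V_0 = 15 V.
KCL at each unknown node (sum of currents leaving = 0; resistances in Ω):
  Node 1: (V_1 - 15)/68000 + (V_1 - V_2)/560 + (V_1 - V_3)/2000 + (V_1 - V_5)/10000 = 0
  Node 2: (V_2 - V_3)/43000 + (V_2 - V_1)/560 + (V_2 - V_4)/10000 = 0
  Node 3: (V_3 - V_4)/51 + (V_3 - V_2)/43000 + (V_3 - V_1)/2000 + (V_3 - V_5)/39000 = 0
  Node 4: (V_4 - 15)/16 + (V_4 - V_3)/51 + (V_4 - V_2)/10000 + (V_4 - 0)/9100 = 0
  Node 5: (V_5 - 15)/82000 + (V_5 - V_1)/10000 + (V_5 - V_3)/39000 + (V_5 - 0)/5.6 = 0
Collecting terms (coefficients in siemens):
  0.0024·V_1 - 0.001786·V_2 - 0.0005·V_3 - 0.0001·V_5 = 0.0002206
  0.001909·V_2 - 0.001786·V_1 - 0.00002326·V_3 - 0.0001·V_4 = 0
  0.02016·V_3 - 0.0005·V_1 - 0.00002326·V_2 - 0.01961·V_4 - 0.00002564·V_5 = 0
  0.08232·V_4 - 0.0001·V_2 - 0.01961·V_3 = 0.9375
  0.1787·V_5 - 0.0001·V_1 - 0.00002564·V_3 = 0.0001829
Solving these 5 simultaneous equations (Gaussian elimination) gives:
  V_1 = 12.85 V, V_2 = 12.98 V, V_3 = 14.87 V, V_4 = 14.95 V
  V_5 = 0.01035 V
Power in each resistor, P = (ΔV)²/R:
  P_R1 = (15 - 14.95)²/16 = 0.0001717 W
  P_R2 = (14.87 - 14.95)²/51 = 0.0001053 W
  P_R3 = (15 - 12.85)²/68000 = 0.00006797 W
  P_R4 = (15 - 0)²/5.6 = 40.18 W
  P_R5 = (15 - 0.01035)²/82000 = 0.00274 W
  P_R6 = (12.98 - 14.87)²/43000 = 0.00008304 W
  P_R7 = (12.85 - 12.98)²/560 = 0.00003232 W
  P_R8 = (12.85 - 14.87)²/2000 = 0.002049 W
  P_R9 = (12.85 - 0.01035)²/10000 = 0.01649 W
  P_R10 = (12.98 - 14.95)²/10000 = 0.0003853 W
  P_R11 = (14.87 - 0.01035)²/39000 = 0.005665 W
  P_R12 = (14.95 - 0)²/9100 = 0.02455 W
  P_R13 = (0.01035 - 0)²/5.6 = 0.00001912 W
P_total = P_R1 + P_R2 + P_R3 + P_R4 + P_R5 + P_R6 + P_R7 + P_R8 + P_R9 + P_R10 + P_R11 + P_R12 + P_R13 = 40.23 W

Final answer: 40.23 W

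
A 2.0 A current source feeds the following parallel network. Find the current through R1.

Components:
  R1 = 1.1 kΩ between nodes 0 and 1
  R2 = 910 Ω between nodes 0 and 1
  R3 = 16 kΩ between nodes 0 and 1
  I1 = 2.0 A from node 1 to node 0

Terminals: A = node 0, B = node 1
All resistors sit directly between nodes 0 and 1, so they are in parallel and share one voltage V; the full source current 2 A splits among them.
1/R_par = 1/1100 + 1/910 + 1/16000 = 0.00207 S  =>  R_par = 483 Ω
V = I × R_par = 2 × 483 = 966 V
I_R1 = V/R1 = 966/1100 = 0.8781 A

Final answer: 0.8781 A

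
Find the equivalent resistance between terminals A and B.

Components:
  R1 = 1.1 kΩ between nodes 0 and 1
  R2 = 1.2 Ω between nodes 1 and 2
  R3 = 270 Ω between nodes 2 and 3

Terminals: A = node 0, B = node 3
Reduce the network between node 0 (A) and node 3 (B) by series/parallel combination:
  Rs1 = R1 + R2 (series, joined only at node 1) = 1100 + 1.2 = 1101 Ω
  Rs2 = R3 + Rs1 (series, joined only at node 2) = 270 + 1101 = 1371 Ω
R_eq = 1.371 kΩ

Final answer: 1.371 kΩ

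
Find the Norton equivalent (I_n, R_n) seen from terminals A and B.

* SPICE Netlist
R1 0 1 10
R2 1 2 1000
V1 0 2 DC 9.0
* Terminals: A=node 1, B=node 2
Find the Thévenin equivalent first; then I_n = V_th/R_th and R_n = R_th.
Step 1 — V_th is the open-circuit voltage V_A - V_B (nothing connected across the terminals).
Nodal analysis, taking node 2 as the 0 V reference.
Source V1 fixes V_0 = 9 V.
KCL at each unknown node (sum of currents leaving = 0; resistances in Ω):
  Node 1: (V_1 - 9)/10 + (V_1 - 0)/1000 = 0
Collecting terms: 0.101 × V_1 = 0.9  =>  V_1 = 8.911 V
V_th = V_1 - V_2 = 8.911 - 0 = 8.911 V
Step 2 — R_th: zero the source — replace V1 by a short circuit (node 2 merges into node 0) — and find the resistance seen between A (node 1) and B (node 0).
Reduce the network between node 1 (A) and node 0 (B) by series/parallel combination:
  Rp1 = R1 ‖ R2 (parallel, both between nodes 0 and 1) = 1/(1/10 + 1/1000) = 9.901 Ω
R_th = 9.901 Ω
I_n = V_th/R_th = 8.911/9.901 = 0.9 A, and R_n = R_th = 9.901 Ω

Final answer: I_n = 0.9 A, R_n = 9.901 Ω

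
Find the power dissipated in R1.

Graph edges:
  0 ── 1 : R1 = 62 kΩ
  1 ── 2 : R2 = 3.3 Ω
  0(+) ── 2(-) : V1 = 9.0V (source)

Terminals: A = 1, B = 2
Nodal analysis, taking node 2 as the 0 V reference.
Source V1 fixes V_0 = 9 V.
KCL at each unknown node (sum of currents leaving = 0; resistances in Ω):
  Node 1: (V_1 - 9)/62000 + (V_1 - 0)/3.3 = 0
Collecting terms: 0.303 × V_1 = 0.0001452  =>  V_1 = 0.000479 V
I_R1 = (V_0 - V_1)/R1 = (9 - 0.000479)/62000 = 0.0001452 A
P_R1 = I_R1² × R1 = (0.0001452)² × 62000 = 0.001306 W

Final answer: 0.001306 W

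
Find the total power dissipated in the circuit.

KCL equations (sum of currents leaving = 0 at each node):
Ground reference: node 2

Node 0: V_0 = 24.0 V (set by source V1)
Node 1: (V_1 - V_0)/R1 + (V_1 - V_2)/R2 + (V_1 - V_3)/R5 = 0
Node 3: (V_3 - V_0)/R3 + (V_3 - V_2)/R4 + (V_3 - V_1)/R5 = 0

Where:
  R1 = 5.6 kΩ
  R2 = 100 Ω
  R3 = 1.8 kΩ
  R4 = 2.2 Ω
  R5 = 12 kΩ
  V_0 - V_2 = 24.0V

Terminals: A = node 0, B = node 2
Nodal analysis, taking node 2 as the 0 V reference.
Source V1 fixes V_0 = 24 V.
KCL at each unknown node (sum of currents leaving = 0; resistances in Ω):
  Node 1: (V_1 - 24)/5600 + (V_1 - 0)/100 + (V_1 - V_3)/12000 = 0
  Node 3: (V_3 - 24)/1800 + (V_3 - 0)/2.2 + (V_3 - V_1)/12000 = 0
Collecting terms (coefficients in siemens):
  0.01026·V_1 - 0.00008333·V_3 = 0.004286
  0.4552·V_3 - 0.00008333·V_1 = 0.01333
Determinant D = (0.01026)(0.4552) - (-0.00008333)(-0.00008333) = 0.004671
V_1 = [(0.004286)(0.4552) - (-0.00008333)(0.01333)]/D = 0.4179 V
V_3 = [(0.01026)(0.01333) - (0.004286)(-0.00008333)]/D = 0.02937 V
Power in each resistor, P = (ΔV)²/R:
  P_R1 = (24 - 0.4179)²/5600 = 0.09931 W
  P_R2 = (0.4179 - 0)²/100 = 0.001746 W
  P_R3 = (24 - 0.02937)²/1800 = 0.3192 W
  P_R4 = (0 - 0.02937)²/2.2 = 0.0003921 W
  P_R5 = (0.4179 - 0.02937)²/12000 = 0.00001258 W
P_total = P_R1 + P_R2 + P_R3 + P_R4 + P_R5 = 0.4207 W

Final answer: 0.4207 W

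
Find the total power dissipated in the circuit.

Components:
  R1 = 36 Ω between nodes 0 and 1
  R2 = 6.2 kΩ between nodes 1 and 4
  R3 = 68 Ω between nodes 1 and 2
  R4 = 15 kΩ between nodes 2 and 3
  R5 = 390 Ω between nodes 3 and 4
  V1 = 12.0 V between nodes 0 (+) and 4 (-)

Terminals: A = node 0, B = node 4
Nodal analysis, taking node 4 as the 0 V reference.
Source V1 fixes V_0 = 12 V.
KCL at each unknown node (sum of currents leaving = 0; resistances in Ω):
  Node 1: (V_1 - 12)/36 + (V_1 - 0)/6200 + (V_1 - V_2)/68 = 0
  Node 2: (V_2 - V_1)/68 + (V_2 - V_3)/15000 = 0
  Node 3: (V_3 - V_2)/15000 + (V_3 - 0)/390 = 0
Collecting terms (coefficients in siemens):
  0.04264·V_1 - 0.01471·V_2 = 0.3333
  0.01477·V_2 - 0.01471·V_1 - 0.00006667·V_3 = 0
  0.002631·V_3 - 0.00006667·V_2 = 0
Solving these 3 simultaneous equations (Gaussian elimination) gives:
  V_1 = 11.9 V, V_2 = 11.85 V, V_3 = 0.3003 V
Power in each resistor, P = (ΔV)²/R:
  P_R1 = (12 - 11.9)²/36 = 0.0002605 W
  P_R2 = (11.9 - 0)²/6200 = 0.02285 W
  P_R3 = (11.9 - 11.85)²/68 = 0.00004032 W
  P_R4 = (11.85 - 0.3003)²/15000 = 0.008894 W
  P_R5 = (0.3003 - 0)²/390 = 0.0002313 W
P_total = P_R1 + P_R2 + P_R3 + P_R4 + P_R5 = 0.03228 W

Final answer: 0.03228 W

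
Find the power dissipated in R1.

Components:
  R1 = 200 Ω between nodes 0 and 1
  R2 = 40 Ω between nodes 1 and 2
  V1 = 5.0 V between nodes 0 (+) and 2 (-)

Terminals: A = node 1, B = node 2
Nodal analysis, taking node 2 as the 0 V reference.
Source V1 fixes V_0 = 5 V.
KCL at each unknown node (sum of currents leaving = 0; resistances in Ω):
  Node 1: (V_1 - 5)/200 + (V_1 - 0)/40 = 0
Collecting terms: 0.03 × V_1 = 0.025  =>  V_1 = 0.8333 V
I_R1 = (V_0 - V_1)/R1 = (5 - 0.8333)/200 = 0.02083 A
P_R1 = I_R1² × R1 = (0.02083)² × 200 = 0.08681 W

Final answer: 0.08681 W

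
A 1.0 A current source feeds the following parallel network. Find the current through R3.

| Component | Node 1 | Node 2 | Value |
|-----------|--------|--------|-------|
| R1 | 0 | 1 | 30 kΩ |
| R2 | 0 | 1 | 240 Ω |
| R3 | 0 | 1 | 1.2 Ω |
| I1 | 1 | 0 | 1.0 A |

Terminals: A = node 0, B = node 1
All resistors sit directly between nodes 0 and 1, so they are in parallel and share one voltage V; the full source current 1 A splits among them.
1/R_par = 1/30000 + 1/240 + 1/1.2 = 0.8375 S  =>  R_par = 1.194 Ω
V = I × R_par = 1 × 1.194 = 1.194 V
I_R3 = V/R3 = 1.194/1.2 = 0.995 A

Final answer: 0.995 A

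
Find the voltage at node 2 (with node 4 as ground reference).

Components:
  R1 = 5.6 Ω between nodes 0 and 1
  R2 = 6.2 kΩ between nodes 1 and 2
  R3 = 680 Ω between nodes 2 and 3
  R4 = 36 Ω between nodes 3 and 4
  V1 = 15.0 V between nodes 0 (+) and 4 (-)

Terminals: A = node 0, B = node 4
Nodal analysis, taking node 4 as the 0 V reference.
Source V1 fixes V_0 = 15 V.
KCL at each unknown node (sum of currents leaving = 0; resistances in Ω):
  Node 1: (V_1 - 15)/5.6 + (V_1 - V_2)/6200 = 0
  Node 2: (V_2 - V_1)/6200 + (V_2 - V_3)/680 = 0
  Node 3: (V_3 - V_2)/680 + (V_3 - 0)/36 = 0
Collecting terms (coefficients in siemens):
  0.1787·V_1 - 0.0001613·V_2 = 2.679
  0.001632·V_2 - 0.0001613·V_1 - 0.001471·V_3 = 0
  0.02925·V_3 - 0.001471·V_2 = 0
Solving these 3 simultaneous equations (Gaussian elimination) gives:
  V_1 = 14.99 V, V_2 = 1.552 V, V_3 = 0.07802 V
The requested potential is V_2 = 1.552 V.

Final answer: V_2 = 1.552 V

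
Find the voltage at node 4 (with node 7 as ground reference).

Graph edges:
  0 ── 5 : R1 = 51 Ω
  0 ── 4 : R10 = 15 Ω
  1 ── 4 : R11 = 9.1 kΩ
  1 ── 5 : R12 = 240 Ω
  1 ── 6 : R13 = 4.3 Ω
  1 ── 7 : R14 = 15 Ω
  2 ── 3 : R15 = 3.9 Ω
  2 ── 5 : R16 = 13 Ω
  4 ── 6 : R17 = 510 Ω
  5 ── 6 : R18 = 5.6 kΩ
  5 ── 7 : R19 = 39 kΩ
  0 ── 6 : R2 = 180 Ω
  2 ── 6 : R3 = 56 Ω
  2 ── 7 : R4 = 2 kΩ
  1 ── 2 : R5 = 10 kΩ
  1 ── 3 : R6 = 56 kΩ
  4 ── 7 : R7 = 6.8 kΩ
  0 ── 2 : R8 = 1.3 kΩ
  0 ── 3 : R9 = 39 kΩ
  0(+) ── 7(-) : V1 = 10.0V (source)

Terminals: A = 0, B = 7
Nodal analysis, taking node 7 as the 0 V reference.
Source V1 fixes V_0 = 10 V.
KCL at each unknown node (sum of currents leaving = 0; resistances in Ω):
  Node 1: (V_1 - V_2)/10000 + (V_1 - V_3)/56000 + (V_1 - V_4)/9100 + (V_1 - V_5)/240 + (V_1 - V_6)/4.3 + (V_1 - 0)/15 = 0
  Node 2: (V_2 - V_6)/56 + (V_2 - 0)/2000 + (V_2 - V_1)/10000 + (V_2 - 10)/1300 + (V_2 - V_3)/3.9 + (V_2 - V_5)/13 = 0
  Node 3: (V_3 - V_1)/56000 + (V_3 - 10)/39000 + (V_3 - V_2)/3.9 = 0
  Node 4: (V_4 - 0)/6800 + (V_4 - 10)/15 + (V_4 - V_1)/9100 + (V_4 - V_6)/510 = 0
  Node 5: (V_5 - 10)/51 + (V_5 - V_1)/240 + (V_5 - V_2)/13 + (V_5 - V_6)/5600 + (V_5 - 0)/39000 = 0
  Node 6: (V_6 - 10)/180 + (V_6 - V_2)/56 + (V_6 - V_1)/4.3 + (V_6 - V_4)/510 + (V_6 - V_5)/5600 = 0
Collecting terms (coefficients in siemens):
  0.3036·V_1 - 0.0001·V_2 - 0.00001786·V_3 - 0.0001099·V_4 - 0.004167·V_5 - 0.2326·V_6 = 0
  0.3526·V_2 - 0.0001·V_1 - 0.2564·V_3 - 0.07692·V_5 - 0.01786·V_6 = 0.007692
  0.2565·V_3 - 0.00001786·V_1 - 0.2564·V_2 = 0.0002564
  0.06888·V_4 - 0.0001099·V_1 - 0.001961·V_6 = 0.6667
  0.1009·V_5 - 0.004167·V_1 - 0.07692·V_2 - 0.0001786·V_6 = 0.1961
  0.2581·V_6 - 0.2326·V_1 - 0.01786·V_2 - 0.001961·V_4 - 0.0001786·V_5 = 0.05556
Solving these 6 simultaneous equations (Gaussian elimination) gives:
  V_1 = 1.968 V, V_2 = 5.539 V, V_3 = 5.54 V, V_4 = 9.751 V
  V_5 = 6.252 V, V_6 = 2.45 V
The requested potential is V_4 = 9.751 V.

Final answer: V_4 = 9.751 V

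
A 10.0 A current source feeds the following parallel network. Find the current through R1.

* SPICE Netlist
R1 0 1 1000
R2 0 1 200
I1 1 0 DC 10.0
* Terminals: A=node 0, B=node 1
All resistors sit directly between nodes 0 and 1, so they are in parallel and share one voltage V; the full source current 10 A splits among them.
1/R_par = 1/1000 + 1/200 = 0.006 S  =>  R_par = 166.7 Ω
V = I × R_par = 10 × 166.7 = 1667 V
I_R1 = V/R1 = 1667/1000 = 1.667 A

Final answer: 1.667 A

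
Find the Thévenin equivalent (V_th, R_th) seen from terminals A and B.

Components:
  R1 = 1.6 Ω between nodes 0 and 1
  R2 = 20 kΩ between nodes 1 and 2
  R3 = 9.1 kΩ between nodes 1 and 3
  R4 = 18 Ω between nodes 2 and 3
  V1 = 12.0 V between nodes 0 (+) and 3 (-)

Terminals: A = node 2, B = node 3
Step 1 — V_th is the open-circuit voltage V_A - V_B (nothing connected across the terminals).
Nodal analysis, taking node 3 as the 0 V reference.
Source V1 fixes V_0 = 12 V.
KCL at each unknown node (sum of currents leaving = 0; resistances in Ω):
  Node 1: (V_1 - 12)/1.6 + (V_1 - V_2)/20000 + (V_1 - 0)/9100 = 0
  Node 2: (V_2 - V_1)/20000 + (V_2 - 0)/18 = 0
Collecting terms (coefficients in siemens):
  0.6252·V_1 - 0.00005·V_2 = 7.5
  0.05561·V_2 - 0.00005·V_1 = 0
Determinant D = (0.6252)(0.05561) - (-0.00005)(-0.00005) = 0.03476
V_1 = [(7.5)(0.05561) - (-0.00005)(0)]/D = 12 V
V_2 = [(0.6252)(0) - (7.5)(-0.00005)]/D = 0.01079 V
V_th = V_2 - V_3 = 0.01079 - 0 = 0.01079 V
Step 2 — R_th: zero the source — replace V1 by a short circuit (node 3 merges into node 0) — and find the resistance seen between A (node 2) and B (node 0).
Reduce the network between node 2 (A) and node 0 (B) by series/parallel combination:
  Rp1 = R1 ‖ R3 (parallel, both between nodes 0 and 1) = 1/(1/1.6 + 1/9100) = 1.6 Ω
  Rs1 = R2 + Rp1 (series, joined only at node 1) = 20000 + 1.6 = 20000 Ω
  Rp2 = R4 ‖ Rs1 (parallel, both between nodes 0 and 2) = 1/(1/18 + 1/20000) = 17.98 Ω
R_th = 17.98 Ω

Final answer: V_th = 0.01079 V, R_th = 17.98 Ω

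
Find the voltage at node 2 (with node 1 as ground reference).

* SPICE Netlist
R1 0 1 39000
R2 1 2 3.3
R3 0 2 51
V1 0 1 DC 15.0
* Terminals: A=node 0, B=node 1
Nodal analysis, taking node 1 as the 0 V reference.
Source V1 fixes V_0 = 15 V.
KCL at each unknown node (sum of currents leaving = 0; resistances in Ω):
  Node 2: (V_2 - 0)/3.3 + (V_2 - 15)/51 = 0
Collecting terms: 0.3226 × V_2 = 0.2941  =>  V_2 = 0.9116 V
The requested potential is V_2 = 0.9116 V.

Final answer: V_2 = 0.9116 V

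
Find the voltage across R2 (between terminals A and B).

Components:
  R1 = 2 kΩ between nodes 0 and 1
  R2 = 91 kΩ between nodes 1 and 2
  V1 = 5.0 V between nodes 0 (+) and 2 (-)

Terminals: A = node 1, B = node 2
R1 and R2 are in series across V1 (node 0 → node 1 → node 2), and the output A–B is taken across R2, so this is a voltage divider.
Series current: I = V1/(R1 + R2) = 5/(2000 + 91000) = 5/93000 = 0.00005376 A
V_R2 = I × R2 = V1 × R2/(R1 + R2) = 5 × 91000/93000 = 4.892 V

Final answer: 4.892 V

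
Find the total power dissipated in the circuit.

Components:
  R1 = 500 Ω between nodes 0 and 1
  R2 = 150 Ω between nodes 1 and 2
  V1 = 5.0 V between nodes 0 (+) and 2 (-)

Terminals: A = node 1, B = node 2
Nodal analysis, taking node 2 as the 0 V reference.
Source V1 fixes V_0 = 5 V.
KCL at each unknown node (sum of currents leaving = 0; resistances in Ω):
  Node 1: (V_1 - 5)/500 + (V_1 - 0)/150 = 0
Collecting terms: 0.008667 × V_1 = 0.01  =>  V_1 = 1.154 V
Power in each resistor, P = (ΔV)²/R:
  P_R1 = (5 - 1.154)²/500 = 0.02959 W
  P_R2 = (1.154 - 0)²/150 = 0.008876 W
P_total = P_R1 + P_R2 = 0.03846 W

Final answer: 0.03846 W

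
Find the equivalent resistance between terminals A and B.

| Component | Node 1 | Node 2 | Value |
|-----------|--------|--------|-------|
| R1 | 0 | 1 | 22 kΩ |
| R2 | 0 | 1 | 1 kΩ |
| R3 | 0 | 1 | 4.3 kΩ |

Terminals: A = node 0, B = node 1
Reduce the network between node 0 (A) and node 1 (B) by series/parallel combination:
  Rp1 = R1 ‖ R2 ‖ R3 (parallel, all between nodes 0 and 1) = 1/(1/22000 + 1/1000 + 1/4300) = 782.5 Ω
R_eq = 782.5 Ω

Final answer: 782.5 Ω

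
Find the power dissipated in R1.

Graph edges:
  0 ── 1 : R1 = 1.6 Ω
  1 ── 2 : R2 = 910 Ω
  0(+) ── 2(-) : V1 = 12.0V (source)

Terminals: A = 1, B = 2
Nodal analysis, taking node 2 as the 0 V reference.
Source V1 fixes V_0 = 12 V.
KCL at each unknown node (sum of currents leaving = 0; resistances in Ω):
  Node 1: (V_1 - 12)/1.6 + (V_1 - 0)/910 = 0
Collecting terms: 0.6261 × V_1 = 7.5  =>  V_1 = 11.98 V
I_R1 = (V_0 - V_1)/R1 = (12 - 11.98)/1.6 = 0.01316 A
P_R1 = I_R1² × R1 = (0.01316)² × 1.6 = 0.0002773 W

Final answer: 0.0002773 W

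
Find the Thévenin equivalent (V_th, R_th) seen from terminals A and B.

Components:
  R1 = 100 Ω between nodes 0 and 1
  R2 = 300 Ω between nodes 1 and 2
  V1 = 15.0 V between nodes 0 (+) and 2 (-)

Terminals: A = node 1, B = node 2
Step 1 — V_th is the open-circuit voltage V_A - V_B (nothing connected across the terminals).
Nodal analysis, taking node 2 as the 0 V reference.
Source V1 fixes V_0 = 15 V.
KCL at each unknown node (sum of currents leaving = 0; resistances in Ω):
  Node 1: (V_1 - 15)/100 + (V_1 - 0)/300 = 0
Collecting terms: 0.01333 × V_1 = 0.15  =>  V_1 = 11.25 V
V_th = V_1 - V_2 = 11.25 - 0 = 11.25 V
Step 2 — R_th: zero the source — replace V1 by a short circuit (node 2 merges into node 0) — and find the resistance seen between A (node 1) and B (node 0).
Reduce the network between node 1 (A) and node 0 (B) by series/parallel combination:
  Rp1 = R1 ‖ R2 (parallel, both between nodes 0 and 1) = 1/(1/100 + 1/300) = 75 Ω
R_th = 75 Ω

Final answer: V_th = 11.25 V, R_th = 75 Ω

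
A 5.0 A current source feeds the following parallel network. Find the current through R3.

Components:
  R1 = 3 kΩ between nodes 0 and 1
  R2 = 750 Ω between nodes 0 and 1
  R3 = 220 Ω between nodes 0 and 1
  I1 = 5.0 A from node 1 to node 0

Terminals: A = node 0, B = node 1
All resistors sit directly between nodes 0 and 1, so they are in parallel and share one voltage V; the full source current 5 A splits among them.
1/R_par = 1/3000 + 1/750 + 1/220 = 0.006212 S  =>  R_par = 161 Ω
V = I × R_par = 5 × 161 = 804.9 V
I_R3 = V/R3 = 804.9/220 = 3.659 A

Final answer: 3.659 A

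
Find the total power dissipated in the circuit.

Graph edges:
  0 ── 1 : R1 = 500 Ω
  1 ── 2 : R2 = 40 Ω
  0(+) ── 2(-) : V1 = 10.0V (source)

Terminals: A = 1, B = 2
Nodal analysis, taking node 2 as the 0 V reference.
Source V1 fixes V_0 = 10 V.
KCL at each unknown node (sum of currents leaving = 0; resistances in Ω):
  Node 1: (V_1 - 10)/500 + (V_1 - 0)/40 = 0
Collecting terms: 0.027 × V_1 = 0.02  =>  V_1 = 0.7407 V
Power in each resistor, P = (ΔV)²/R:
  P_R1 = (10 - 0.7407)²/500 = 0.1715 W
  P_R2 = (0.7407 - 0)²/40 = 0.01372 W
P_total = P_R1 + P_R2 = 0.1852 W

Final answer: 0.1852 W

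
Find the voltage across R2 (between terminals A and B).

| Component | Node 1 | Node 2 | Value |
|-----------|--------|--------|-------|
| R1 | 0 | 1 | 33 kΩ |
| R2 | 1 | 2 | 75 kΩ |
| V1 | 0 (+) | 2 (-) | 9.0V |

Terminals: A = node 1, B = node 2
R1 and R2 are in series across V1 (node 0 → node 1 → node 2), and the output A–B is taken across R2, so this is a voltage divider.
Series current: I = V1/(R1 + R2) = 9/(33000 + 75000) = 9/108000 = 0.00008333 A
V_R2 = I × R2 = V1 × R2/(R1 + R2) = 9 × 75000/108000 = 6.25 V

Final answer: 6.25 V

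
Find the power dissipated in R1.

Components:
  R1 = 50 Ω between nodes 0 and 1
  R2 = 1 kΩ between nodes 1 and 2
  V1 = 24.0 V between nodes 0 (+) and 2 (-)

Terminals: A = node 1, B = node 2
Nodal analysis, taking node 2 as the 0 V reference.
Source V1 fixes V_0 = 24 V.
KCL at each unknown node (sum of currents leaving = 0; resistances in Ω):
  Node 1: (V_1 - 24)/50 + (V_1 - 0)/1000 = 0
Collecting terms: 0.021 × V_1 = 0.48  =>  V_1 = 22.86 V
I_R1 = (V_0 - V_1)/R1 = (24 - 22.86)/50 = 0.02286 A
P_R1 = I_R1² × R1 = (0.02286)² × 50 = 0.02612 W

Final answer: 0.02612 W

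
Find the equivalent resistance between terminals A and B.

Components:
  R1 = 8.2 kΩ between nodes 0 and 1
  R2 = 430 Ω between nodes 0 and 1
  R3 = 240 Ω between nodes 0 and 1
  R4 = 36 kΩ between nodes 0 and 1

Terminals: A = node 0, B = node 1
Reduce the network between node 0 (A) and node 1 (B) by series/parallel combination:
  Rp1 = R1 ‖ R2 ‖ R3 ‖ R4 (parallel, all between nodes 0 and 1) = 1/(1/8200 + 1/430 + 1/240 + 1/36000) = 150.6 Ω
R_eq = 150.6 Ω

Final answer: 150.6 Ω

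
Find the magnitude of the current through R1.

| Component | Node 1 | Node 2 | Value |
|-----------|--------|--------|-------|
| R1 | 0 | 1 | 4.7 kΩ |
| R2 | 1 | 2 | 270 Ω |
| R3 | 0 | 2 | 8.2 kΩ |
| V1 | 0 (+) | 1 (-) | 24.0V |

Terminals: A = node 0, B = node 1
Nodal analysis, taking node 1 as the 0 V reference.
Source V1 fixes V_0 = 24 V.
KCL at each unknown node (sum of currents leaving = 0; resistances in Ω):
  Node 2: (V_2 - 0)/270 + (V_2 - 24)/8200 = 0
Collecting terms: 0.003826 × V_2 = 0.002927  =>  V_2 = 0.7651 V
I_R1 = (V_0 - V_1)/R1 = (24 - 0)/4700 = 0.005106 A
|I_R1| = 0.005106 A

Final answer: |I_R1| = 0.005106 A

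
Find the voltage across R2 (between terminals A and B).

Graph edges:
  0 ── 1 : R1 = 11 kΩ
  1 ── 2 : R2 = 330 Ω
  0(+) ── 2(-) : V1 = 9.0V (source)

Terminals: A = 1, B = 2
R1 and R2 are in series across V1 (node 0 → node 1 → node 2), and the output A–B is taken across R2, so this is a voltage divider.
Series current: I = V1/(R1 + R2) = 9/(11000 + 330) = 9/11330 = 0.0007944 A
V_R2 = I × R2 = V1 × R2/(R1 + R2) = 9 × 330/11330 = 0.2621 V

Final answer: 0.2621 V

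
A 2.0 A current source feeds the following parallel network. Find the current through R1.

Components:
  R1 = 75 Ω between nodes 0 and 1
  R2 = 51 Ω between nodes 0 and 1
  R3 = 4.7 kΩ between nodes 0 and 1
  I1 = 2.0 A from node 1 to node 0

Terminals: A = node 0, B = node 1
All resistors sit directly between nodes 0 and 1, so they are in parallel and share one voltage V; the full source current 2 A splits among them.
1/R_par = 1/75 + 1/51 + 1/4700 = 0.03315 S  =>  R_par = 30.16 Ω
V = I × R_par = 2 × 30.16 = 60.32 V
I_R1 = V/R1 = 60.32/75 = 0.8043 A

Final answer: 0.8043 A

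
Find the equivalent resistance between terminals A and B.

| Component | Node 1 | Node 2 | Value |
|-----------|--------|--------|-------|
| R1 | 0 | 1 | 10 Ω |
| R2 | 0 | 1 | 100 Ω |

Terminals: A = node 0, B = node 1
Reduce the network between node 0 (A) and node 1 (B) by series/parallel combination:
  Rp1 = R1 ‖ R2 (parallel, both between nodes 0 and 1) = 1/(1/10 + 1/100) = 9.091 Ω
R_eq = 9.091 Ω

Final answer: 9.091 Ω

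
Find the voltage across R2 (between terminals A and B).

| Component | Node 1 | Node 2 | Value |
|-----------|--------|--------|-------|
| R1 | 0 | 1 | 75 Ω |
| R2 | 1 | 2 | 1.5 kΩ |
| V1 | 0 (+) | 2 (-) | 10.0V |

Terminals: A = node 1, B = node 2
R1 and R2 are in series across V1 (node 0 → node 1 → node 2), and the output A–B is taken across R2, so this is a voltage divider.
Series current: I = V1/(R1 + R2) = 10/(75 + 1500) = 10/1575 = 0.006349 A
V_R2 = I × R2 = V1 × R2/(R1 + R2) = 10 × 1500/1575 = 9.524 V

Final answer: 9.524 V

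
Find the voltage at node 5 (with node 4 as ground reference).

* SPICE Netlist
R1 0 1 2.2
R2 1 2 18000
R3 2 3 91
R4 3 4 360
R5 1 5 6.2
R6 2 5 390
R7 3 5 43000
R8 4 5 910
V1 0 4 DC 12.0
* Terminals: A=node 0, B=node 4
Nodal analysis, taking node 4 as the 0 V reference.
Source V1 fixes V_0 = 12 V.
KCL at each unknown node (sum of currents leaving = 0; resistances in Ω):
  Node 1: (V_1 - 12)/2.2 + (V_1 - V_2)/18000 + (V_1 - V_5)/6.2 = 0
  Node 2: (V_2 - V_1)/18000 + (V_2 - V_3)/91 + (V_2 - V_5)/390 = 0
  Node 3: (V_3 - V_2)/91 + (V_3 - 0)/360 + (V_3 - V_5)/43000 = 0
  Node 5: (V_5 - V_1)/6.2 + (V_5 - V_2)/390 + (V_5 - V_3)/43000 + (V_5 - 0)/910 = 0
Collecting terms (coefficients in siemens):
  0.6159·V_1 - 0.00005556·V_2 - 0.1613·V_5 = 5.455
  0.01361·V_2 - 0.00005556·V_1 - 0.01099·V_3 - 0.002564·V_5 = 0
  0.01379·V_3 - 0.01099·V_2 - 0.00002326·V_5 = 0
  0.165·V_5 - 0.1613·V_1 - 0.002564·V_2 - 0.00002326·V_3 = 0
Solving these 4 simultaneous equations (Gaussian elimination) gives:
  V_1 = 11.94 V, V_2 = 6.404 V, V_3 = 5.123 V, V_5 = 11.77 V
The requested potential is V_5 = 11.77 V.

Final answer: V_5 = 11.77 V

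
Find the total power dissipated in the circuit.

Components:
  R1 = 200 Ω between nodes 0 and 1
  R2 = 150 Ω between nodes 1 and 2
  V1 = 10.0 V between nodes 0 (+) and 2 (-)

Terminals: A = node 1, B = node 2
Nodal analysis, taking node 2 as the 0 V reference.
Source V1 fixes V_0 = 10 V.
KCL at each unknown node (sum of currents leaving = 0; resistances in Ω):
  Node 1: (V_1 - 10)/200 + (V_1 - 0)/150 = 0
Collecting terms: 0.01167 × V_1 = 0.05  =>  V_1 = 4.286 V
Power in each resistor, P = (ΔV)²/R:
  P_R1 = (10 - 4.286)²/200 = 0.1633 W
  P_R2 = (4.286 - 0)²/150 = 0.1224 W
P_total = P_R1 + P_R2 = 0.2857 W

Final answer: 0.2857 W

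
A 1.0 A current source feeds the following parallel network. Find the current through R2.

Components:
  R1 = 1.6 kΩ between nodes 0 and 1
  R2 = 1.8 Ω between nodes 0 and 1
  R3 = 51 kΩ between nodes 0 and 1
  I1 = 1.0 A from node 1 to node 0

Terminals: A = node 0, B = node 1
All resistors sit directly between nodes 0 and 1, so they are in parallel and share one voltage V; the full source current 1 A splits among them.
1/R_par = 1/1600 + 1/1.8 + 1/51000 = 0.5562 S  =>  R_par = 1.798 Ω
V = I × R_par = 1 × 1.798 = 1.798 V
I_R2 = V/R2 = 1.798/1.8 = 0.9988 A

Final answer: 0.9988 A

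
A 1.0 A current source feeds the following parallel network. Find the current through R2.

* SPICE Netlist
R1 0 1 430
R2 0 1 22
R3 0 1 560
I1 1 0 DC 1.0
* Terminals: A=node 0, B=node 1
All resistors sit directly between nodes 0 and 1, so they are in parallel and share one voltage V; the full source current 1 A splits among them.
1/R_par = 1/430 + 1/22 + 1/560 = 0.04957 S  =>  R_par = 20.18 Ω
V = I × R_par = 1 × 20.18 = 20.18 V
I_R2 = V/R2 = 20.18/22 = 0.9171 A

Final answer: 0.9171 A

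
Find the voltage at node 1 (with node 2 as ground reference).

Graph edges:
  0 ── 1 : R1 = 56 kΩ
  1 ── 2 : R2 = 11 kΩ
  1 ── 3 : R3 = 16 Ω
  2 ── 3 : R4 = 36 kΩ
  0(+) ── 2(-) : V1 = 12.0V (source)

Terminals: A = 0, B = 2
Nodal analysis, taking node 2 as the 0 V reference.
Source V1 fixes V_0 = 12 V.
KCL at each unknown node (sum of currents leaving = 0; resistances in Ω):
  Node 1: (V_1 - 12)/56000 + (V_1 - 0)/11000 + (V_1 - V_3)/16 = 0
  Node 3: (V_3 - V_1)/16 + (V_3 - 0)/36000 = 0
Collecting terms (coefficients in siemens):
  0.06261·V_1 - 0.0625·V_3 = 0.0002143
  0.06253·V_3 - 0.0625·V_1 = 0
Determinant D = (0.06261)(0.06253) - (-0.0625)(-0.0625) = 0.000008537
V_1 = [(0.0002143)(0.06253) - (-0.0625)(0)]/D = 1.569 V
V_3 = [(0.06261)(0) - (0.0002143)(-0.0625)]/D = 1.569 V
The requested potential is V_1 = 1.569 V.

Final answer: V_1 = 1.569 V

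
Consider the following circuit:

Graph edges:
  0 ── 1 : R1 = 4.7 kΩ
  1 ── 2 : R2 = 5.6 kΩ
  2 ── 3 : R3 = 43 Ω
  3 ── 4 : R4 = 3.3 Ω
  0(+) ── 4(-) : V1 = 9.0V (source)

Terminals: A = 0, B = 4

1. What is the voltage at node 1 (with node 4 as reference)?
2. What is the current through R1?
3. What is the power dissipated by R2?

Nodal analysis, taking node 4 as the 0 V reference.
Source V1 fixes V_0 = 9 V.
KCL at each unknown node (sum of currents leaving = 0; resistances in Ω):
  Node 1: (V_1 - 9)/4700 + (V_1 - V_2)/5600 = 0
  Node 2: (V_2 - V_1)/5600 + (V_2 - V_3)/43 = 0
  Node 3: (V_3 - V_2)/43 + (V_3 - 0)/3.3 = 0
Collecting terms (coefficients in siemens):
  0.0003913·V_1 - 0.0001786·V_2 = 0.001915
  0.02343·V_2 - 0.0001786·V_1 - 0.02326·V_3 = 0
  0.3263·V_3 - 0.02326·V_2 = 0
Solving these 3 simultaneous equations (Gaussian elimination) gives:
  V_1 = 4.912 V, V_2 = 0.04028 V, V_3 = 0.002871 V
Part 1:
  Read off the nodal solution: V_1 = 4.912 V
Part 2:
  I_R1 = (V_0 - V_1)/R1 = (9 - 4.912)/4700 = 0.0008699 A
  Magnitude: I_R1 = 0.0008699 A
Part 3:
  I_R2 = (V_1 - V_2)/R2 = (4.912 - 0.04028)/5600 = 0.0008699 A
  P_R2 = I_R2² × R2 = (0.0008699)² × 5600 = 0.004237 W

Final answers:
1. V_1 = 4.912 V
2. I_R1 = 0.0008699 A
3. P_R2 = 0.004237 W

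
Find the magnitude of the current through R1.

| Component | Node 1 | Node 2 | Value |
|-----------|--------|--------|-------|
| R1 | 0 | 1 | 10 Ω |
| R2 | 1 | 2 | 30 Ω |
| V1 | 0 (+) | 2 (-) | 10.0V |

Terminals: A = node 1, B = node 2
Nodal analysis, taking node 2 as the 0 V reference.
Source V1 fixes V_0 = 10 V.
KCL at each unknown node (sum of currents leaving = 0; resistances in Ω):
  Node 1: (V_1 - 10)/10 + (V_1 - 0)/30 = 0
Collecting terms: 0.1333 × V_1 = 1  =>  V_1 = 7.5 V
I_R1 = (V_0 - V_1)/R1 = (10 - 7.5)/10 = 0.25 A
|I_R1| = 0.25 A

Final answer: |I_R1| = 0.25 A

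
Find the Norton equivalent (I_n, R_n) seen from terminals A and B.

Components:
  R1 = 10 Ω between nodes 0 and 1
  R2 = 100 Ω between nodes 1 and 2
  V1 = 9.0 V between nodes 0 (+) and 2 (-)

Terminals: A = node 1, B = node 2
Find the Thévenin equivalent first; then I_n = V_th/R_th and R_n = R_th.
Step 1 — V_th is the open-circuit voltage V_A - V_B (nothing connected across the terminals).
Nodal analysis, taking node 2 as the 0 V reference.
Source V1 fixes V_0 = 9 V.
KCL at each unknown node (sum of currents leaving = 0; resistances in Ω):
  Node 1: (V_1 - 9)/10 + (V_1 - 0)/100 = 0
Collecting terms: 0.11 × V_1 = 0.9  =>  V_1 = 8.182 V
V_th = V_1 - V_2 = 8.182 - 0 = 8.182 V
Step 2 — R_th: zero the source — replace V1 by a short circuit (node 2 merges into node 0) — and find the resistance seen between A (node 1) and B (node 0).
Reduce the network between node 1 (A) and node 0 (B) by series/parallel combination:
  Rp1 = R1 ‖ R2 (parallel, both between nodes 0 and 1) = 1/(1/10 + 1/100) = 9.091 Ω
R_th = 9.091 Ω
I_n = V_th/R_th = 8.182/9.091 = 0.9 A, and R_n = R_th = 9.091 Ω

Final answer: I_n = 0.9 A, R_n = 9.091 Ω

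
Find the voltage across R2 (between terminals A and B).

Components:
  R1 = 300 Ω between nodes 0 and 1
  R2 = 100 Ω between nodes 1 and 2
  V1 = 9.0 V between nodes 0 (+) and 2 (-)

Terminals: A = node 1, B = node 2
R1 and R2 are in series across V1 (node 0 → node 1 → node 2), and the output A–B is taken across R2, so this is a voltage divider.
Series current: I = V1/(R1 + R2) = 9/(300 + 100) = 9/400 = 0.0225 A
V_R2 = I × R2 = V1 × R2/(R1 + R2) = 9 × 100/400 = 2.25 V

Final answer: 2.25 V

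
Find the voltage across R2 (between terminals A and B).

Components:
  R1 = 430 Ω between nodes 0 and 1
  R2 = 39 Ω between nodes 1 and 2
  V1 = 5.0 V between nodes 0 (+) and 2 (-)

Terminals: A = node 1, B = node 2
R1 and R2 are in series across V1 (node 0 → node 1 → node 2), and the output A–B is taken across R2, so this is a voltage divider.
Series current: I = V1/(R1 + R2) = 5/(430 + 39) = 5/469 = 0.01066 A
V_R2 = I × R2 = V1 × R2/(R1 + R2) = 5 × 39/469 = 0.4158 V

Final answer: 0.4158 V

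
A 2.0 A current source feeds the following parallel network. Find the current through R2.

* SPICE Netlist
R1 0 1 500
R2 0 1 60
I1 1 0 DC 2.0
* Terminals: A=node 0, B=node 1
All resistors sit directly between nodes 0 and 1, so they are in parallel and share one voltage V; the full source current 2 A splits among them.
1/R_par = 1/500 + 1/60 = 0.01867 S  =>  R_par = 53.57 Ω
V = I × R_par = 2 × 53.57 = 107.1 V
I_R2 = V/R2 = 107.1/60 = 1.786 A

Final answer: 1.786 A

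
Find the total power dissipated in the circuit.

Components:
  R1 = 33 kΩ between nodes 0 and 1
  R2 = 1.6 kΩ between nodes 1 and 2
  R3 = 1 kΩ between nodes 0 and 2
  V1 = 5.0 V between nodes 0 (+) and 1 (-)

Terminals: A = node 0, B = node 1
Nodal analysis, taking node 1 as the 0 V reference.
Source V1 fixes V_0 = 5 V.
KCL at each unknown node (sum of currents leaving = 0; resistances in Ω):
  Node 2: (V_2 - 0)/1600 + (V_2 - 5)/1000 = 0
Collecting terms: 0.001625 × V_2 = 0.005  =>  V_2 = 3.077 V
Power in each resistor, P = (ΔV)²/R:
  P_R1 = (5 - 0)²/33000 = 0.0007576 W
  P_R2 = (0 - 3.077)²/1600 = 0.005917 W
  P_R3 = (5 - 3.077)²/1000 = 0.003698 W
P_total = P_R1 + P_R2 + P_R3 = 0.01037 W

Final answer: 0.01037 W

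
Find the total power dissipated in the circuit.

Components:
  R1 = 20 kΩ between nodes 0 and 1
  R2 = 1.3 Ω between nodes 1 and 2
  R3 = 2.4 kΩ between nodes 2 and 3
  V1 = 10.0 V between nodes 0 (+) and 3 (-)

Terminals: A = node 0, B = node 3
Nodal analysis, taking node 3 as the 0 V reference.
Source V1 fixes V_0 = 10 V.
KCL at each unknown node (sum of currents leaving = 0; resistances in Ω):
  Node 1: (V_1 - 10)/20000 + (V_1 - V_2)/1.3 = 0
  Node 2: (V_2 - V_1)/1.3 + (V_2 - 0)/2400 = 0
Collecting terms (coefficients in siemens):
  0.7693·V_1 - 0.7692·V_2 = 0.0005
  0.7696·V_2 - 0.7692·V_1 = 0
Determinant D = (0.7693)(0.7696) - (-0.7692)(-0.7692) = 0.000359
V_1 = [(0.0005)(0.7696) - (-0.7692)(0)]/D = 1.072 V
V_2 = [(0.7693)(0) - (0.0005)(-0.7692)]/D = 1.071 V
Power in each resistor, P = (ΔV)²/R:
  P_R1 = (10 - 1.072)²/20000 = 0.003986 W
  P_R2 = (1.072 - 1.071)²/1.3 = 0.0000002591 W
  P_R3 = (1.071 - 0)²/2400 = 0.0004783 W
P_total = P_R1 + P_R2 + P_R3 = 0.004464 W

Final answer: 0.004464 W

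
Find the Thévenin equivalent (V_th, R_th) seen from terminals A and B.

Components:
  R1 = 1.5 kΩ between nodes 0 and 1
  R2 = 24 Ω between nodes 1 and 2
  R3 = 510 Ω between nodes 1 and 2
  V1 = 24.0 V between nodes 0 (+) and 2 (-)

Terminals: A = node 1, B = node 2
Step 1 — V_th is the open-circuit voltage V_A - V_B (nothing connected across the terminals).
Nodal analysis, taking node 2 as the 0 V reference.
Source V1 fixes V_0 = 24 V.
KCL at each unknown node (sum of currents leaving = 0; resistances in Ω):
  Node 1: (V_1 - 24)/1500 + (V_1 - 0)/24 + (V_1 - 0)/510 = 0
Collecting terms: 0.04429 × V_1 = 0.016  =>  V_1 = 0.3612 V
V_th = V_1 - V_2 = 0.3612 - 0 = 0.3612 V
Step 2 — R_th: zero the source — replace V1 by a short circuit (node 2 merges into node 0) — and find the resistance seen between A (node 1) and B (node 0).
Reduce the network between node 1 (A) and node 0 (B) by series/parallel combination:
  Rp1 = R1 ‖ R2 ‖ R3 (parallel, all between nodes 0 and 1) = 1/(1/1500 + 1/24 + 1/510) = 22.58 Ω
R_th = 22.58 Ω

Final answer: V_th = 0.3612 V, R_th = 22.58 Ω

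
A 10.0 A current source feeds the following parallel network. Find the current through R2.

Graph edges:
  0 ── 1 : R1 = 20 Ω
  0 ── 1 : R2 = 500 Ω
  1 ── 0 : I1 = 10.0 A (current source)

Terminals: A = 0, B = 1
All resistors sit directly between nodes 0 and 1, so they are in parallel and share one voltage V; the full source current 10 A splits among them.
1/R_par = 1/20 + 1/500 = 0.052 S  =>  R_par = 19.23 Ω
V = I × R_par = 10 × 19.23 = 192.3 V
I_R2 = V/R2 = 192.3/500 = 0.3846 A

Final answer: 0.3846 A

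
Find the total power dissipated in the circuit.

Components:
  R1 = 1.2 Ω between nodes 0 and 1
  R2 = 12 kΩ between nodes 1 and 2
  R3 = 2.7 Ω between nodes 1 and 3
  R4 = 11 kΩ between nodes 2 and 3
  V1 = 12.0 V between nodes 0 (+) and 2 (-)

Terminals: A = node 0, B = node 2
Nodal analysis, taking node 2 as the 0 V reference.
Source V1 fixes V_0 = 12 V.
KCL at each unknown node (sum of currents leaving = 0; resistances in Ω):
  Node 1: (V_1 - 12)/1.2 + (V_1 - 0)/12000 + (V_1 - V_3)/2.7 = 0
  Node 3: (V_3 - V_1)/2.7 + (V_3 - 0)/11000 = 0
Collecting terms (coefficients in siemens):
  1.204·V_1 - 0.3704·V_3 = 10
  0.3705·V_3 - 0.3704·V_1 = 0
Determinant D = (1.204)(0.3705) - (-0.3704)(-0.3704) = 0.3088
V_1 = [(10)(0.3705) - (-0.3704)(0)]/D = 12 V
V_3 = [(1.204)(0) - (10)(-0.3704)]/D = 11.99 V
Power in each resistor, P = (ΔV)²/R:
  P_R1 = (12 - 12)²/1.2 = 0.000005243 W
  P_R2 = (12 - 0)²/12000 = 0.01199 W
  P_R3 = (12 - 11.99)²/2.7 = 0.00000321 W
  P_R4 = (0 - 11.99)²/11000 = 0.01308 W
P_total = P_R1 + P_R2 + P_R3 + P_R4 = 0.02508 W

Final answer: 0.02508 W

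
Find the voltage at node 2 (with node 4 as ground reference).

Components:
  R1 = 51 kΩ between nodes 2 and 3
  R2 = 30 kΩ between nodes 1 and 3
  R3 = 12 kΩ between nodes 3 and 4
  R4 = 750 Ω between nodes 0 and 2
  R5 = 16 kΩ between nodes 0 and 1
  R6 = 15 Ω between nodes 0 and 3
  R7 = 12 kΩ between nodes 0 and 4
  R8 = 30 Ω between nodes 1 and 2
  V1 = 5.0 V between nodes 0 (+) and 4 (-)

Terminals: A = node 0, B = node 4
Nodal analysis, taking node 4 as the 0 V reference.
Source V1 fixes V_0 = 5 V.
KCL at each unknown node (sum of currents leaving = 0; resistances in Ω):
  Node 1: (V_1 - V_3)/30000 + (V_1 - 5)/16000 + (V_1 - V_2)/30 = 0
  Node 2: (V_2 - V_3)/51000 + (V_2 - 5)/750 + (V_2 - V_1)/30 = 0
  Node 3: (V_3 - V_2)/51000 + (V_3 - V_1)/30000 + (V_3 - 0)/12000 + (V_3 - 5)/15 = 0
Collecting terms (coefficients in siemens):
  0.03343·V_1 - 0.03333·V_2 - 0.00003333·V_3 = 0.0003125
  0.03469·V_2 - 0.03333·V_1 - 0.00001961·V_3 = 0.006667
  0.0668·V_3 - 0.00003333·V_1 - 0.00001961·V_2 = 0.3333
Solving these 3 simultaneous equations (Gaussian elimination) gives:
  V_1 = 5 V, V_2 = 5 V, V_3 = 4.994 V
The requested potential is V_2 = 5 V.

Final answer: V_2 = 5 V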